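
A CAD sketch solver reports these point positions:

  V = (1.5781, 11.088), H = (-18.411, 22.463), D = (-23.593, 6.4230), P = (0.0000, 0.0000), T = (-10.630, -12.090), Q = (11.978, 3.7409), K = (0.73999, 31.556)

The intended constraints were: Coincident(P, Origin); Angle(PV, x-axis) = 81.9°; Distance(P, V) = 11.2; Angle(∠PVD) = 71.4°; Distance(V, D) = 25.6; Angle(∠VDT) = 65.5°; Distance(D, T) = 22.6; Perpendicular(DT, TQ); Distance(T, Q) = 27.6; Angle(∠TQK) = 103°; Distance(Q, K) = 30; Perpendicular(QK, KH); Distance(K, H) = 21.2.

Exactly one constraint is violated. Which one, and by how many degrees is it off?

Perpendicular(QK, KH) — off by 3.40°.

P = (0.00, 0.00) ✓; PV at 81.90° ✓; |PV| = 11.20 ✓; ∠PVD = 71.40° ✓; |VD| = 25.60 ✓; ∠VDT = 65.50° ✓; |DT| = 22.60 ✓; ∠(DT, TQ) = 90.00° ✓; |TQ| = 27.60 ✓; ∠TQK = 103.0° ✓; |QK| = 30.00 ✓; ∠(QK, KH) = 93.40° ✗; |KH| = 21.20 ✓.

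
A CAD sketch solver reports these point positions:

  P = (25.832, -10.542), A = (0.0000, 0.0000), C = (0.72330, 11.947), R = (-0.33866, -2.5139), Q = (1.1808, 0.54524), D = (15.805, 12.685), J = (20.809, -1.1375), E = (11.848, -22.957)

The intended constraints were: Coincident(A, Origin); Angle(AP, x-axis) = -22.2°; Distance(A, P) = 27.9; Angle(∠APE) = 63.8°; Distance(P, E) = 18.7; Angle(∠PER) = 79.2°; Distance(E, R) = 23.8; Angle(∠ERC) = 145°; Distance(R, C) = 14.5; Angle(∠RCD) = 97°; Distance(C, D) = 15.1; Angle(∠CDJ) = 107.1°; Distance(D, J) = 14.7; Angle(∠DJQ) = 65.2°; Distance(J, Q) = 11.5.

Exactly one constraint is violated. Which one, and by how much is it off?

Distance(J, Q) = 11.5 — off by 8.20.

A = (0.00, 0.00) ✓; AP at -22.20° ✓; |AP| = 27.90 ✓; ∠APE = 63.80° ✓; |PE| = 18.70 ✓; ∠PER = 79.20° ✓; |ER| = 23.80 ✓; ∠ERC = 145.0° ✓; |RC| = 14.50 ✓; ∠RCD = 97.00° ✓; |CD| = 15.10 ✓; ∠CDJ = 107.1° ✓; |DJ| = 14.70 ✓; ∠DJQ = 65.20° ✓; |JQ| = 19.70 ✗.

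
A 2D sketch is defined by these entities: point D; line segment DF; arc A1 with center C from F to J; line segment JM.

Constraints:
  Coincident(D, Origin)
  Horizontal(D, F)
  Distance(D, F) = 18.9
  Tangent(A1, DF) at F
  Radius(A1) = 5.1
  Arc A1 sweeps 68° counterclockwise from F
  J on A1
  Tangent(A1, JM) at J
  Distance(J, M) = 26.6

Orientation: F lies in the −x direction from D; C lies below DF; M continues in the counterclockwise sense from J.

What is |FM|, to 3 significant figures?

31.5

D is at the origin; DF is horizontal with |DF| = 18.9 and F on the −x side, so F = (-18.9, 0.00). Since A1 is tangent to DF there, CF ⟂ DF, so C = F + (0, -5.1) = (-18.9, -5.10). On A1, F sits at bearing 90° from C; a 68° counterclockwise sweep puts J at bearing 158°, so J = C + 5.1·(cos 158°, sin 158°) = (-23.6, -3.19). A1 meets JM tangentially, so CJ is at right angles to JM, so JM runs along (−sin 158°, cos 158°); with |JM| = 26.6, M = (-33.6, -27.9). Then |FM| = |M − F| = 31.5.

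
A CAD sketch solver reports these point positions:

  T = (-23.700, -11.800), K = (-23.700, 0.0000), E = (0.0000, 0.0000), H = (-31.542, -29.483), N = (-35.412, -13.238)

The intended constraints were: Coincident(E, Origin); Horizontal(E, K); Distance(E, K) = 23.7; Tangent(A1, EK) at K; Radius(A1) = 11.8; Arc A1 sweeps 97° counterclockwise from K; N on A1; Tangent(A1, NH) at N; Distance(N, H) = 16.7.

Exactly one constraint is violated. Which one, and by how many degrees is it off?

Tangent(A1, NH) at N — off by 6.40°.

E = (0.00, 0.00) ✓; E.y = 0.00, K.y = 0.00 ✓; |EK| = 23.70 ✓; ∠(TK, KE) = 90.00° ✓; |TK| = 11.80 ✓; bearing(T→N) − bearing(T→K) = 97.00° ✓; |TN| = 11.80 ✓; ∠(TN, NH) = 83.60° ✗; |NH| = 16.70 ✓.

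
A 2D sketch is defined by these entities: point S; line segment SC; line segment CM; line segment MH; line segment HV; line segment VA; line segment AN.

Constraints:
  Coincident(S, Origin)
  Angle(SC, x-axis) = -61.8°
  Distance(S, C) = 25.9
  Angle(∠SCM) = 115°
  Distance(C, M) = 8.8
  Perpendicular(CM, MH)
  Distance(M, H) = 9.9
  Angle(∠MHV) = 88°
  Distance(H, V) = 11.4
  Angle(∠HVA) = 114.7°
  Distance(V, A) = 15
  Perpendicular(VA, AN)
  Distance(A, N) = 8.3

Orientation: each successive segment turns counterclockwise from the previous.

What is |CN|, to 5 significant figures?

7.5737

S is at the origin; SC runs at -61.8° with length 25.9, so C = (12.239, -22.826). ∠SCM = 115.0° gives CM at 3.2000° from the x-axis; with |CM| = 8.8, M = (21.025, -22.335). The perpendicularity gives MH at right angles to CM, so MH runs at 93.200°; with |MH| = 9.9, H = (20.473, -12.450). ∠MHV = 88.0° gives HV at -174.80° from the x-axis; with |HV| = 11.4, V = (9.1196, -13.483). ∠HVA = 114.7° gives VA at -109.50° from the x-axis; with |VA| = 15.0, A = (4.1125, -27.623). The perpendicularity gives AN at right angles to VA, so AN runs at -19.500°; with |AN| = 8.3, N = (11.936, -30.393). Then |CN| = |N − C| = 7.5737.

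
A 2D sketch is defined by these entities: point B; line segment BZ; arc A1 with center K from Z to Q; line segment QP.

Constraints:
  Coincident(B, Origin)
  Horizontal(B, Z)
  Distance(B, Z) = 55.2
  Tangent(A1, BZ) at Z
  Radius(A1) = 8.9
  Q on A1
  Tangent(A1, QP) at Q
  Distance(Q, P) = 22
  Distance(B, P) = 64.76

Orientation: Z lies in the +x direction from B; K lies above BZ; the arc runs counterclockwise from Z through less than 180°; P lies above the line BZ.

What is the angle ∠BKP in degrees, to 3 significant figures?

101°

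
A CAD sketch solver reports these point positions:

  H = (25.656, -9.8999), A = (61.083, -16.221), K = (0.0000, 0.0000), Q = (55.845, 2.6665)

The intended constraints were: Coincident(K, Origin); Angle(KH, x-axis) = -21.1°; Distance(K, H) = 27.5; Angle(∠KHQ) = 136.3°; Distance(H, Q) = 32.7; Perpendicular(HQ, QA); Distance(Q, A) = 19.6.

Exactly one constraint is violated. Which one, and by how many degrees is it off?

Perpendicular(HQ, QA) — off by 7.10°.

K = (0.00, 0.00) ✓; KH at -21.10° ✓; |KH| = 27.50 ✓; ∠KHQ = 136.3° ✓; |HQ| = 32.70 ✓; ∠(HQ, QA) = 97.10° ✗; |QA| = 19.60 ✓.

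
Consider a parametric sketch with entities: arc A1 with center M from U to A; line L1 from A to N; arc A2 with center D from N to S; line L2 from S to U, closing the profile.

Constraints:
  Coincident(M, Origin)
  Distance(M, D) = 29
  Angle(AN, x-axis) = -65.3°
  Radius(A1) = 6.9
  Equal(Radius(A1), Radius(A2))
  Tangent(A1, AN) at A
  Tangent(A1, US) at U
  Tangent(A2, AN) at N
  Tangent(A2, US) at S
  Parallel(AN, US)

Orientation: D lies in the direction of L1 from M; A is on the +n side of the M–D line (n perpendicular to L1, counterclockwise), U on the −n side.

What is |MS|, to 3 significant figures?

29.8

The slot axis is L1's direction at -65.3°, so u = (cos -65.3°, sin -65.3°) = (0.418, -0.909) and n = (−sin -65.3°, cos -65.3°) = (0.909, 0.418). M is at the origin and D lies 29.0 along u from M, so D = 29.0·u = (12.1, -26.3). Tangency of A1 to both parallel lines with radius 6.9 puts A and U at M ± 6.9·n: A = (6.27, 2.88), U = (-6.27, -2.88). Equal radii place N and S the same way about D: N = D + 6.9·n = (18.4, -23.5), S = D − 6.9·n = (5.85, -29.2). Then |MS| = |S − M| = 29.8.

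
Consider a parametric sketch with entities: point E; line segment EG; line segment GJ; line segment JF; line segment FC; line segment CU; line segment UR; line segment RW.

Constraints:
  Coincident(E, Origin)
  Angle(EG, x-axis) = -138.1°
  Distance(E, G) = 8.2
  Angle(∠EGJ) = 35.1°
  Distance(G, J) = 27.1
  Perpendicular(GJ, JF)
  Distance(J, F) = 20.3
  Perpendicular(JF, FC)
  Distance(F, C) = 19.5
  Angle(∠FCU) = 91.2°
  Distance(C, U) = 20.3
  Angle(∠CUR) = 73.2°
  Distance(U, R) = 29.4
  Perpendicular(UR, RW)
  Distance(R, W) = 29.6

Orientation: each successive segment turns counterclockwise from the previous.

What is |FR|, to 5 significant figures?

14.964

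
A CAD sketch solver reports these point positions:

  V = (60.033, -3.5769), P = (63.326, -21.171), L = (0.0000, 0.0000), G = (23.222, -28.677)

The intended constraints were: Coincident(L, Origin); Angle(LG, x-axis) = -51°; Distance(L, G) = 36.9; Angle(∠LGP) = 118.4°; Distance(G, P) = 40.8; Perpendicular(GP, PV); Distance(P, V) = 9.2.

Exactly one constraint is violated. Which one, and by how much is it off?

Distance(P, V) = 9.2 — off by 8.70.

L = (0.00, 0.00) ✓; LG at -51.00° ✓; |LG| = 36.90 ✓; ∠LGP = 118.4° ✓; |GP| = 40.80 ✓; ∠(GP, PV) = 90.00° ✓; |PV| = 17.90 ✗.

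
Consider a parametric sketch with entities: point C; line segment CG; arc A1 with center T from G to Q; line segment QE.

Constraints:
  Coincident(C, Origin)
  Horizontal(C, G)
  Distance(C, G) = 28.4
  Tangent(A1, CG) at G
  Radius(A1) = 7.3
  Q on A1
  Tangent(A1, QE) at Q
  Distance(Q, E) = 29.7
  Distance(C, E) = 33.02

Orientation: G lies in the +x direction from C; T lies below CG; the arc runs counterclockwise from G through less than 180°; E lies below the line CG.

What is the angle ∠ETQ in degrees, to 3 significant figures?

76.2°

Checks: |TQ| = 7.300 ✓; ∠(TQ, QE) = 90.00° ✓; |QE| = 29.70 ✓; |CE| = 33.02 ✓.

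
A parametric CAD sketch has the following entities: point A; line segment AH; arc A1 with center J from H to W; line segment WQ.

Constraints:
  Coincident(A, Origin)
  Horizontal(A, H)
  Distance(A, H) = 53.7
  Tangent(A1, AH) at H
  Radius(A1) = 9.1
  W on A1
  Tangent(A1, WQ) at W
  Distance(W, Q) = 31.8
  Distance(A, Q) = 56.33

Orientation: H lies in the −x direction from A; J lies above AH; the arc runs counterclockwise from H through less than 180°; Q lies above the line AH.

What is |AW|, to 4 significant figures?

45.37

A is at the origin; A and H share the same y with |AH| = 53.7 and H on the −x side, so H = (-53.70, 0.000). Since A1 is tangent to AH there, JH ⟂ AH, so J = H + (0, 9.1) = (-53.70, 9.100). Since JW ⟂ WQ (tangency), |JQ| = √(9.1² + 31.8²) = 33.08 regardless of where W sits on A1. So Q lies on both circle(A, 56.33) and circle(J, 33.08); the above-AH intersection is Q = (-40.31, 39.35). W is the foot of the tangent from Q: W = (-44.69, 7.848).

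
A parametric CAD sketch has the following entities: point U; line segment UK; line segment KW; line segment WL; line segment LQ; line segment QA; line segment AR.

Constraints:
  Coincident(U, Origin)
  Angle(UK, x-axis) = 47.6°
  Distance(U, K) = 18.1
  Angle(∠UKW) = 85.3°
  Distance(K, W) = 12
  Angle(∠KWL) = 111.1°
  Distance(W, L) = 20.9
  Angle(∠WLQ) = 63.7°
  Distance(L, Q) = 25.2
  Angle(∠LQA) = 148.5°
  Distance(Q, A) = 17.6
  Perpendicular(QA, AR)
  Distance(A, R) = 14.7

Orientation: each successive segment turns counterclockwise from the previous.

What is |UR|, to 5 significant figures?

26.234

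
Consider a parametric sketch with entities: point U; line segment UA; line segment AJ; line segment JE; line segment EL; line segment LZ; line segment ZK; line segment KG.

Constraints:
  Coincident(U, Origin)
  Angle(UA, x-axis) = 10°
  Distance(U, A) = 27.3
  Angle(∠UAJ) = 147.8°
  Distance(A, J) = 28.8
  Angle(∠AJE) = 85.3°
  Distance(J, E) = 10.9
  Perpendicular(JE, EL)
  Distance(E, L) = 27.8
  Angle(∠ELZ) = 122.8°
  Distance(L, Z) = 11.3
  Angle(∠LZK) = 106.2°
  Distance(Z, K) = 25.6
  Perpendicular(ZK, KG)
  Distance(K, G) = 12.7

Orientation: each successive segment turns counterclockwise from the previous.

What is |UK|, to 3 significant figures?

49.6

U is at the origin; UA runs at 10.0° with length 27.3, so A = (26.9, 4.74). ∠UAJ = 147.8° gives AJ at 42.2° from the x-axis; with |AJ| = 28.8, J = (48.2, 24.1). ∠AJE = 85.3° gives JE at 137° from the x-axis; with |JE| = 10.9, E = (40.3, 31.5). JE is perpendicular to EL, so EL runs at -133°; with |EL| = 27.8, L = (21.3, 11.2). ∠ELZ = 122.8° gives LZ at -75.9° from the x-axis; with |LZ| = 11.3, Z = (24.0, 0.276). ∠LZK = 106.2° gives ZK at -2.10° from the x-axis; with |ZK| = 25.6, K = (49.6, -0.662). Then |UK| = |K − U| = 49.6.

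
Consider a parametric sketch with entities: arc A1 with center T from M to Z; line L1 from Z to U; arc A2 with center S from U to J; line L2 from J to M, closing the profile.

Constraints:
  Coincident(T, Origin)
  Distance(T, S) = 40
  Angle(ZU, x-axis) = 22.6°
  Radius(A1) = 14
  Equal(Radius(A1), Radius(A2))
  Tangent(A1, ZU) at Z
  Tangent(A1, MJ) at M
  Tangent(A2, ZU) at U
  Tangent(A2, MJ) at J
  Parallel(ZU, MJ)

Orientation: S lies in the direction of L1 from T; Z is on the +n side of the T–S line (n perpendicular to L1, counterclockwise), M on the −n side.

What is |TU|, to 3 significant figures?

42.4

Tangency of A1 to both parallel lines with radius 14.0 puts Z and M at T ± 14.0·n: Z = (-5.38, 12.9), M = (5.38, -12.9). Equal radii place U and J the same way about S: U = S + 14.0·n = (31.5, 28.3), J = S − 14.0·n = (42.3, 2.45). Then |TU| = |U − T| = 42.4.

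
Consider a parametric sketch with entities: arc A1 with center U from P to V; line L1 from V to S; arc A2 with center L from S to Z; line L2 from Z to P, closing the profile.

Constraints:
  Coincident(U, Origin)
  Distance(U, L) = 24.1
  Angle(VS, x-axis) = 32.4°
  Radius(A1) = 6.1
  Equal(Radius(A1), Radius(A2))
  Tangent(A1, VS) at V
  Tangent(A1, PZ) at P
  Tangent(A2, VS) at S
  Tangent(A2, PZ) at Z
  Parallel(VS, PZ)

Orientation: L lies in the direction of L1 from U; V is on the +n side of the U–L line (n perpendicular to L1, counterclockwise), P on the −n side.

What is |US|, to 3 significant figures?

24.9

Tangency of A1 to both parallel lines with radius 6.1 puts V and P at U ± 6.1·n: V = (-3.27, 5.15), P = (3.27, -5.15). Equal radii place S and Z the same way about L: S = L + 6.1·n = (17.1, 18.1), Z = L − 6.1·n = (23.6, 7.76). Then |US| = |S − U| = 24.9.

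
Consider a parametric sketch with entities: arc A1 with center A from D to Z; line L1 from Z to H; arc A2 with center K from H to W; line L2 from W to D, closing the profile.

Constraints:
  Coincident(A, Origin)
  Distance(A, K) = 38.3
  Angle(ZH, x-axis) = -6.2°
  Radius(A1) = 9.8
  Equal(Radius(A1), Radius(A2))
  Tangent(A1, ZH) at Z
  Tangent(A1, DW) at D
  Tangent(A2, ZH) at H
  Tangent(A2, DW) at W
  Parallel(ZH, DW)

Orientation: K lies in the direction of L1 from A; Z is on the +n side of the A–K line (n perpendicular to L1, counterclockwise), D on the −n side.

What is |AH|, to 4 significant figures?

39.53

The slot axis is L1's direction at -6.2°, so u = (cos -6.2°, sin -6.2°) = (0.9942, -0.1080) and n = (−sin -6.2°, cos -6.2°) = (0.1080, 0.9942). A is at the origin and K lies 38.3 along u from A, so K = 38.3·u = (38.08, -4.136). Tangency of A1 to both parallel lines with radius 9.8 puts Z and D at A ± 9.8·n: Z = (1.058, 9.743), D = (-1.058, -9.743). Equal radii place H and W the same way about K: H = K + 9.8·n = (39.13, 5.606), W = K − 9.8·n = (37.02, -13.88). Then |AH| = |H − A| = 39.53.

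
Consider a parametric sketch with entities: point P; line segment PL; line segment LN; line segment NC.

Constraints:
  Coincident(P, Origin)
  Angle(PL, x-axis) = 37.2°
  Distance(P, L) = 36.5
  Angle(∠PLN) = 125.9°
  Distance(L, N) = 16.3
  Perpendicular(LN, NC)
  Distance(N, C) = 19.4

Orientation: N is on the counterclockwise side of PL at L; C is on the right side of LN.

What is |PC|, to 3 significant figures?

61.8

∠PLN = 125.9°, so LN runs at 37.2° + (180° − 125.9°) = 91.3° from the x-axis; with |LN| = 16.3, N = L + 16.3·(cos 91.3°, sin 91.3°) = (28.7, 38.4). The perpendicularity gives NC at right angles to LN; with |NC| = 19.4 on the right of LN, C = N + 19.4·(1.00, 0.0227) = (48.1, 38.8). Then |PC| = |C − P| = 61.8.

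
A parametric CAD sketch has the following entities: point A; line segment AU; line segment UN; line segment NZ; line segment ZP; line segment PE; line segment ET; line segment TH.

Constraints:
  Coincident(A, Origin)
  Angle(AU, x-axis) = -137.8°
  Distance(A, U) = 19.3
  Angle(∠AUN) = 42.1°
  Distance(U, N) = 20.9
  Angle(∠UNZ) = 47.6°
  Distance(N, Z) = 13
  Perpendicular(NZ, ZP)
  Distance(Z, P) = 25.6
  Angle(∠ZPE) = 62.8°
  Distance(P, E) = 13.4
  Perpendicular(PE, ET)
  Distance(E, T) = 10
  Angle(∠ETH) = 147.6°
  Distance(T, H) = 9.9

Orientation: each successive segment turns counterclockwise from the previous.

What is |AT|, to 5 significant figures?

16.681

∠ZPE = 62.8° gives PE at -20.300° from the x-axis; with |PE| = 13.4, E = (-8.4868, -25.287). PE is perpendicular to ET, so ET runs at 69.700°; with |ET| = 10.0, T = (-5.0175, -15.908). Then |AT| = |T − A| = 16.681.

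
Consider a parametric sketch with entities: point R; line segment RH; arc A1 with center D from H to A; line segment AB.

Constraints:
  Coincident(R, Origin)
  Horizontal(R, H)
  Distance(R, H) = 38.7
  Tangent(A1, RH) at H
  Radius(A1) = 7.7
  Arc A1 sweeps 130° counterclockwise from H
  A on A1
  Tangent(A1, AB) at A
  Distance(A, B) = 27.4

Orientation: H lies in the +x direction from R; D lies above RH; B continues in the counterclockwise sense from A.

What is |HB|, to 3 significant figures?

35.6

On A1, H sits at bearing -90° from D; a 130° counterclockwise sweep puts A at bearing 40°, so A = D + 7.7·(cos 40°, sin 40°) = (44.6, 12.6). Since A1 is tangent to AB there, DA ⟂ AB, so AB runs along (−sin 40°, cos 40°); with |AB| = 27.4, B = (27.0, 33.6). Then |HB| = |B − H| = 35.6.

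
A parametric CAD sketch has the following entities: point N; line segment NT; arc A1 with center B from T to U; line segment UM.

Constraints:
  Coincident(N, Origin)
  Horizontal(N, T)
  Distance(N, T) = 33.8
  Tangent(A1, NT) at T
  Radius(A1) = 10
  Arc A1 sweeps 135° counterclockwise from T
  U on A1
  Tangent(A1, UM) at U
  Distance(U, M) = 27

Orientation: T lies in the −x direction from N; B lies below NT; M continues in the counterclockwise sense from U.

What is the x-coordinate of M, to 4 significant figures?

-21.78

On A1, T sits at bearing 90° from B; a 135° counterclockwise sweep puts U at bearing 225°, so U = B + 10.0·(cos 225°, sin 225°) = (-40.87, -17.07). A1 meets UM tangentially, so BU is at right angles to UM, so UM runs along (−sin 225°, cos 225°); with |UM| = 27.0, M = (-21.78, -36.16). So M.x = -21.78.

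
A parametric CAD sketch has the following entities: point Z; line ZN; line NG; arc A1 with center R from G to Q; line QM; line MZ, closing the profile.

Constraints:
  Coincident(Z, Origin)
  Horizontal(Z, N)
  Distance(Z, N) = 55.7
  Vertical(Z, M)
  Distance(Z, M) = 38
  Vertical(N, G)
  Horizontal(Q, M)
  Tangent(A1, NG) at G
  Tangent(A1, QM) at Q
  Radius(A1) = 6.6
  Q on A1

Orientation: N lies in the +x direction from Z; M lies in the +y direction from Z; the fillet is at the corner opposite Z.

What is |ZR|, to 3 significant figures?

58.3

Z and M share the same x with |ZM| = 38.0 and M on the +y side, so M = (0.00, 38.0). The virtual corner opposite Z is at (55.7, 38.0). The tangent condition forces RG to be normal to NG and since A1 is tangent to QM there, RQ ⟂ QM, with radius 6.6, so the center R sits 6.6 in from both sides at R = (49.1, 31.4). Then |ZR| = |R − Z| = 58.3.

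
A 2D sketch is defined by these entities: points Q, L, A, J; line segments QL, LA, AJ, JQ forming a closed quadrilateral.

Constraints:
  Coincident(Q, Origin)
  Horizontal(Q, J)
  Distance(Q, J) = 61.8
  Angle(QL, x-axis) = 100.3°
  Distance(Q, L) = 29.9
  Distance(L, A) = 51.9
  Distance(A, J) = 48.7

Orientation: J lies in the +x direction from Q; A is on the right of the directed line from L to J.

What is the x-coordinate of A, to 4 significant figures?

16.43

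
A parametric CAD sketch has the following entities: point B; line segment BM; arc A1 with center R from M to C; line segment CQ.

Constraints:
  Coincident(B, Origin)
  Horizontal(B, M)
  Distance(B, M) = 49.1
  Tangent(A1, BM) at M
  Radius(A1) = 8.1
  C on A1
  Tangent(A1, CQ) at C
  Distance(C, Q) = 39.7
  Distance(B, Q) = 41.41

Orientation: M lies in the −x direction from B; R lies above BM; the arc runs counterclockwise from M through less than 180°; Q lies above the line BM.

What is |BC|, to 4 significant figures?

42.56

B is at the origin; BM is horizontal with |BM| = 49.1 and M on the −x side, so M = (-49.10, 0.000). A1 meets BM tangentially, so RM is at right angles to BM, so R = M + (0, 8.1) = (-49.10, 8.100). Since RC ⟂ CQ (tangency), |RQ| = √(8.1² + 39.7²) = 40.52 regardless of where C sits on A1. So Q lies on both circle(B, 41.41) and circle(R, 40.52); the above-BM intersection is Q = (-19.98, 36.27). C is the foot of the tangent from Q: C = (-42.42, 3.522).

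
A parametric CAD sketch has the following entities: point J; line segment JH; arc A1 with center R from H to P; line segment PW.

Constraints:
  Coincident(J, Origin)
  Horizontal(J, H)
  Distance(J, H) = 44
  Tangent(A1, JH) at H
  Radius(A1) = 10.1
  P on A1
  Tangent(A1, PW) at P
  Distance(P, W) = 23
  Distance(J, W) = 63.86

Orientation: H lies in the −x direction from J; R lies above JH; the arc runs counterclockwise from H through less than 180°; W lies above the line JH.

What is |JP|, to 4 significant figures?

41.40

Checks: |RP| = 10.10 ✓; ∠(RP, PW) = 90.00° ✓; |PW| = 23.00 ✓; |JW| = 63.86 ✓.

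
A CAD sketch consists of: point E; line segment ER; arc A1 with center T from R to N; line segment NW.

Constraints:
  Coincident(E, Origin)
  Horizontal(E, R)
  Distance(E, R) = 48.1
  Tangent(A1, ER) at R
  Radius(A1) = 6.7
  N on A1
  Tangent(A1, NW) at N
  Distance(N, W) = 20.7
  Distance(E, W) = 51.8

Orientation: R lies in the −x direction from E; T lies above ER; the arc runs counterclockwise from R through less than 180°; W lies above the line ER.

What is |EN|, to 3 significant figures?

42.1

E is at the origin; ER is horizontal with |ER| = 48.1 and R on the −x side, so R = (-48.1, 0.00). The tangent condition forces TR to be normal to ER, so T = R + (0, 6.7) = (-48.1, 6.70). Since TN ⟂ NW (tangency), |TW| = √(6.7² + 20.7²) = 21.8 regardless of where N sits on A1. So W lies on both circle(E, 51.8) and circle(T, 21.8); the above-ER intersection is W = (-43.6, 28.0). N is the foot of the tangent from W: N = (-41.4, 7.40).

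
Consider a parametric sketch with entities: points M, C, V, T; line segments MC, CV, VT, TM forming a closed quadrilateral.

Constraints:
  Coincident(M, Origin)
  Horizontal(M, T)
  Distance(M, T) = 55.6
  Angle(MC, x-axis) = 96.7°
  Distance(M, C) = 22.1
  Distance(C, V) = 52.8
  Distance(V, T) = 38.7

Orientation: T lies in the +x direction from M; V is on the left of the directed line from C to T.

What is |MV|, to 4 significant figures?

60.97

M is at the origin; MT is horizontal with |MT| = 55.6 and T in +x, so T = (55.6, 0). MC runs at 96.7° with |MC| = 22.1, so C = (-2.578, 21.95). V is determined by |CV| = 52.8 and |VT| = 38.7 together: it lies at the intersection of circle(C, 52.8) and circle(T, 38.7). With |CT| = 62.18, the foot of the radical line on CT is 41.46 from C and the perpendicular offset is √(52.8² − 41.46²) = 32.69. Taking the left-of-CT solution: V = (47.76, 37.90).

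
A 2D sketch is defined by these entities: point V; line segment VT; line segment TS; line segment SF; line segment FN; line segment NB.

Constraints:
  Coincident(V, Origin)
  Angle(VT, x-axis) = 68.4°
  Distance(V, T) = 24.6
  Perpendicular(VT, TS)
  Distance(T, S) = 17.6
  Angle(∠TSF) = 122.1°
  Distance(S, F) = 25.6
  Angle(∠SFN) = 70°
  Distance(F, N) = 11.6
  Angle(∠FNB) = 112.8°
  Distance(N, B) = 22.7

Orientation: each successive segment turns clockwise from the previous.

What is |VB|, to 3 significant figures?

20.3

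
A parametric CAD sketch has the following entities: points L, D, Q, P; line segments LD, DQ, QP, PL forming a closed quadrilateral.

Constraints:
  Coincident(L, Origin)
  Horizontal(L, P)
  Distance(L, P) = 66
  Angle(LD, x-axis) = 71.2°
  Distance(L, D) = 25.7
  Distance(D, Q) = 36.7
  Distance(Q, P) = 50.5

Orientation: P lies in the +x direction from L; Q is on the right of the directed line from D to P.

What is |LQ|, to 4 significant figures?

20.28

Checks: |DQ| = 36.70 ✓; |QP| = 50.50 ✓.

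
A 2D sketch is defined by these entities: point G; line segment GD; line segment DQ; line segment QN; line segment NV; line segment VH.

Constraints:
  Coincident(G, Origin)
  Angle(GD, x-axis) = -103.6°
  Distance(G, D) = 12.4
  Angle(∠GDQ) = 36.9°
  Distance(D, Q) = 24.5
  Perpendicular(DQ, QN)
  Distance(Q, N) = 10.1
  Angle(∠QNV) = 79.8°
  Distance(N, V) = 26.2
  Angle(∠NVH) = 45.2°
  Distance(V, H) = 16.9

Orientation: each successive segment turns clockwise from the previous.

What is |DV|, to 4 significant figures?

5.610

The perpendicularity gives QN at right angles to DQ, so QN runs at 23.30°; with |QN| = 10.1, N = (-3.330, 14.44). ∠QNV = 79.8° gives NV at -76.90° from the x-axis; with |NV| = 26.2, V = (2.608, -11.07). Then |DV| = |V − D| = 5.610.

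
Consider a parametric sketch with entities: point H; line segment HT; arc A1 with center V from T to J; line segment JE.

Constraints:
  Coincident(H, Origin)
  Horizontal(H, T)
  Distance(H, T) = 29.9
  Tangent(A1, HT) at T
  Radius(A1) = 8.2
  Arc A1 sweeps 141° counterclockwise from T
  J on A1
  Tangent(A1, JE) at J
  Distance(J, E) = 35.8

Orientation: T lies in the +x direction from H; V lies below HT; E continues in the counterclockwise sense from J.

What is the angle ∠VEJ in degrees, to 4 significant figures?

12.90°

H is at the origin; H and T share the same y with |HT| = 29.9 and T on the +x side, so T = (29.90, 0.000). Since A1 is tangent to HT there, VT ⟂ HT, so V = T + (0, -8.2) = (29.90, -8.200). On A1, T sits at bearing 90° from V; a 141° counterclockwise sweep puts J at bearing 231°, so J = V + 8.2·(cos 231°, sin 231°) = (24.74, -14.57). Tangency of A1 to JE means the radius VJ is perpendicular to JE, so JE runs along (−sin 231°, cos 231°); with |JE| = 35.8, E = (52.56, -37.10). Then cos ∠VEJ = EV·EJ / (|EV||EJ|), giving 12.90°.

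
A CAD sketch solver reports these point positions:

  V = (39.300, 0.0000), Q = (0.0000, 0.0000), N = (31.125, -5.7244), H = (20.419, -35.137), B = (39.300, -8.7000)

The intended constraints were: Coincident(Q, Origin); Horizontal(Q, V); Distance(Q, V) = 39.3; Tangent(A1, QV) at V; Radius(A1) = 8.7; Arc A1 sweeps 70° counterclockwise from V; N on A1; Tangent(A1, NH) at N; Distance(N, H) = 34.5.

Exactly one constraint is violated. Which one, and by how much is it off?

Distance(N, H) = 34.5 — off by 3.20.

Q = (0.00, 0.00) ✓; Q.y = 0.00, V.y = 0.00 ✓; |QV| = 39.30 ✓; ∠(BV, VQ) = 90.00° ✓; |BV| = 8.700 ✓; bearing(B→N) − bearing(B→V) = 70.00° ✓; |BN| = 8.700 ✓; ∠(BN, NH) = 90.00° ✓; |NH| = 31.30 ✗.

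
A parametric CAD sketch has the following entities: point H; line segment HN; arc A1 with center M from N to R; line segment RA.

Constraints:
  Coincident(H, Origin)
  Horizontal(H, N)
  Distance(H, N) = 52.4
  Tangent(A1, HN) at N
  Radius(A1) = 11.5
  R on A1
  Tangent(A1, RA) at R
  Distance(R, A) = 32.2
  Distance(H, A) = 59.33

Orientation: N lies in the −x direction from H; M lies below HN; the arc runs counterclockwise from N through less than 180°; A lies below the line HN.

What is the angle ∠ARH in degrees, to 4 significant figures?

66.91°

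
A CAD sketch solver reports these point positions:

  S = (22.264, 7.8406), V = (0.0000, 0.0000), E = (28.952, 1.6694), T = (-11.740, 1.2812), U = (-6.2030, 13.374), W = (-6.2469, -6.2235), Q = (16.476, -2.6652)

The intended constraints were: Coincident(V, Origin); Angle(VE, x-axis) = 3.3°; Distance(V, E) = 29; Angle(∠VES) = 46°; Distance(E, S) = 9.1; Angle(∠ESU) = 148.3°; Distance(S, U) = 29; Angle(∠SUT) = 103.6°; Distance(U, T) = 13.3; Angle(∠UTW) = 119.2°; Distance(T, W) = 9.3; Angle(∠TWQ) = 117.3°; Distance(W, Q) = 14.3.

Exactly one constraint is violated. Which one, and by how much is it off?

Distance(W, Q) = 14.3 — off by 8.70.

V = (0.00, 0.00) ✓; VE at 3.300° ✓; |VE| = 29.00 ✓; ∠VES = 46.00° ✓; |ES| = 9.100 ✓; ∠ESU = 148.3° ✓; |SU| = 29.00 ✓; ∠SUT = 103.6° ✓; |UT| = 13.30 ✓; ∠UTW = 119.2° ✓; |TW| = 9.300 ✓; ∠TWQ = 117.3° ✓; |WQ| = 23.00 ✗.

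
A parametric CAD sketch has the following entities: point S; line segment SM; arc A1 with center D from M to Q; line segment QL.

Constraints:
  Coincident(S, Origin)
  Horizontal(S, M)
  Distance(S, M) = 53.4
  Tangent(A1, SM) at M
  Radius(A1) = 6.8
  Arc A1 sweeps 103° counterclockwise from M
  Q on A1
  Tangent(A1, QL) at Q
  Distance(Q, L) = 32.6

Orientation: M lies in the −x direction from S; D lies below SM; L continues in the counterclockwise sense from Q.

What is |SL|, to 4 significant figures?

66.21

S is at the origin; SM is horizontal with |SM| = 53.4 and M on the −x side, so M = (-53.40, 0.000). Since A1 is tangent to SM there, DM ⟂ SM, so D = M + (0, -6.8) = (-53.40, -6.800). On A1, M sits at bearing 90° from D; a 103° counterclockwise sweep puts Q at bearing 193°, so Q = D + 6.8·(cos 193°, sin 193°) = (-60.03, -8.330). A1 meets QL tangentially, so DQ is at right angles to QL, so QL runs along (−sin 193°, cos 193°); with |QL| = 32.6, L = (-52.69, -40.09). Then |SL| = |L − S| = 66.21.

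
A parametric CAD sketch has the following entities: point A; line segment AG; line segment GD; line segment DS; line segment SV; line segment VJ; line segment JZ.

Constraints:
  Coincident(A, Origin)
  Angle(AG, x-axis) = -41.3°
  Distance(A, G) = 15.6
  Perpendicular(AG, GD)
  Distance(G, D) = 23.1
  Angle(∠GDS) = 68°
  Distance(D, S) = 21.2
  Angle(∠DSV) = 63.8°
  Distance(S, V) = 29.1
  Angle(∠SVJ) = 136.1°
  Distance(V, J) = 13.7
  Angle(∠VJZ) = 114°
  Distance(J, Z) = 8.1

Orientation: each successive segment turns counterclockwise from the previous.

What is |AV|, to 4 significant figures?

18.14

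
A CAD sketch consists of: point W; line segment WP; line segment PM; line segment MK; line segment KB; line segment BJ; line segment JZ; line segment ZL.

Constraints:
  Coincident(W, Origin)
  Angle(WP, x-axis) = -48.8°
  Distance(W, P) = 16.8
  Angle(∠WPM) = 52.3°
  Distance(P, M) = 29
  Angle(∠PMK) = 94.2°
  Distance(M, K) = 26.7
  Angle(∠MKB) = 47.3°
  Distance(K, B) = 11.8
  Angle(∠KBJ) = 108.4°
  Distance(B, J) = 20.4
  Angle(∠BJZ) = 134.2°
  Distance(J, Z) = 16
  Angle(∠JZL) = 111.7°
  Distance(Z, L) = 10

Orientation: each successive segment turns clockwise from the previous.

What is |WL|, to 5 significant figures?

42.198

∠BJZ = 134.2° gives JZ at -152.40° from the x-axis; with |JZ| = 16.0, Z = (-31.799, -21.682). ∠JZL = 111.7° gives ZL at 139.30° from the x-axis; with |ZL| = 10.0, L = (-39.380, -15.161). Then |WL| = |L − W| = 42.198.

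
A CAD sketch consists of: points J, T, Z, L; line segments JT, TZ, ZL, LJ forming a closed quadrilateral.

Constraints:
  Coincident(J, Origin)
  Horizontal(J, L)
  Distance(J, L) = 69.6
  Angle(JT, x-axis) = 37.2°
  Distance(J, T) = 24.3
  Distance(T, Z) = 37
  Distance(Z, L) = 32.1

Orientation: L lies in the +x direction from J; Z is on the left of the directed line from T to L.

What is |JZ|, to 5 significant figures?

60.719

J is at the origin; J and L share the same y with |JL| = 69.6 and L in +x, so L = (69.6, 0). JT runs at 37.2° with |JT| = 24.3, so T = (19.356, 14.692). Z is determined by |TZ| = 37.0 and |ZL| = 32.1 together: it lies at the intersection of circle(T, 37.0) and circle(L, 32.1). With |TL| = 52.348, the foot of the radical line on TL is 29.408 from T and the perpendicular offset is √(37.0² − 29.408²) = 22.454. Taking the left-of-TL solution: Z = (53.884, 27.989).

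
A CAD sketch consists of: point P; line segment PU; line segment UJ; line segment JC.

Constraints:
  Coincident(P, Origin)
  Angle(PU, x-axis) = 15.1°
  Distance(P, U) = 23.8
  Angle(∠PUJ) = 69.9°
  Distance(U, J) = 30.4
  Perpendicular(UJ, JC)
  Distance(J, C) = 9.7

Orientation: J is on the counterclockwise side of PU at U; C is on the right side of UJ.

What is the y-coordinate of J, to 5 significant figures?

31.041

P is at the origin; PU runs at 15.1° with length 23.8, so U = 23.8·(cos 15.1°, sin 15.1°) = (22.978, 6.2000). ∠PUJ = 69.9°, so UJ runs at 15.1° + (180° − 69.9°) = 125.20° from the x-axis; with |UJ| = 30.4, J = U + 30.4·(cos 125.20°, sin 125.20°) = (5.4547, 31.041). So J.y = 31.041.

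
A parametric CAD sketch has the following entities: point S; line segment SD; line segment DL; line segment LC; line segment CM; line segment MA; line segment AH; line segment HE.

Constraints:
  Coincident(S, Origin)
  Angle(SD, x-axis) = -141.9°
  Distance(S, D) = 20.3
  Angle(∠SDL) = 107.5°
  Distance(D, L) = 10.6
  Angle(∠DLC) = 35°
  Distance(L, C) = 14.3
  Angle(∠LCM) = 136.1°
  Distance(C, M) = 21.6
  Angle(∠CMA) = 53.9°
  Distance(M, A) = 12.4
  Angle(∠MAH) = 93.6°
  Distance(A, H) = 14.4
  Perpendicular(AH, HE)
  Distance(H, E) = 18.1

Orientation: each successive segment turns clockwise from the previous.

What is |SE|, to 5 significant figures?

8.7511

S is at the origin; SD runs at -141.9° with length 20.3, so D = (-15.975, -12.526). ∠SDL = 107.5° gives DL at 145.60° from the x-axis; with |DL| = 10.6, L = (-24.721, -6.5372). ∠DLC = 35.0° gives LC at 0.60000° from the x-axis; with |LC| = 14.3, C = (-10.422, -6.3874). ∠LCM = 136.1° gives CM at -43.300° from the x-axis; with |CM| = 21.6, M = (5.2981, -21.201). ∠CMA = 53.9° gives MA at -169.40° from the x-axis; with |MA| = 12.4, A = (-6.8903, -23.482). ∠MAH = 93.6° gives AH at 104.20° from the x-axis; with |AH| = 14.4, H = (-10.423, -9.5221). The perpendicularity gives HE at right angles to AH, so HE runs at 14.200°; with |HE| = 18.1, E = (7.1243, -5.0820). Then |SE| = |E − S| = 8.7511.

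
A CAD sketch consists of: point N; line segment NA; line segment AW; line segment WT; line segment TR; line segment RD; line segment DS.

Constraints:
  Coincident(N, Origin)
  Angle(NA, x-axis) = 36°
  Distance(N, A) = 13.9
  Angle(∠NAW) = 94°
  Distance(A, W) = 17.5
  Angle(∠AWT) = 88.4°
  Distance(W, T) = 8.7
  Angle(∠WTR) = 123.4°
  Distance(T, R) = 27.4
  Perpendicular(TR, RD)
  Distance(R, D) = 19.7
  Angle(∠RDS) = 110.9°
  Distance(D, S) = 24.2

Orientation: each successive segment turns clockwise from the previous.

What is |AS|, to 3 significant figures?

13.0

N is at the origin; NA runs at 36.0° with length 13.9, so A = (11.2, 8.17). ∠NAW = 94.0° gives AW at -50.0° from the x-axis; with |AW| = 17.5, W = (22.5, -5.24). ∠AWT = 88.4° gives WT at -142° from the x-axis; with |WT| = 8.7, T = (15.7, -10.6). ∠WTR = 123.4° gives TR at 162° from the x-axis; with |TR| = 27.4, R = (-10.4, -2.08). TR ⟂ RD, so RD runs at 71.8°; with |RD| = 19.7, D = (-4.20, 16.6). ∠RDS = 110.9° gives DS at 2.70° from the x-axis; with |DS| = 24.2, S = (20.0, 17.8). Then |AS| = |S − A| = 13.0.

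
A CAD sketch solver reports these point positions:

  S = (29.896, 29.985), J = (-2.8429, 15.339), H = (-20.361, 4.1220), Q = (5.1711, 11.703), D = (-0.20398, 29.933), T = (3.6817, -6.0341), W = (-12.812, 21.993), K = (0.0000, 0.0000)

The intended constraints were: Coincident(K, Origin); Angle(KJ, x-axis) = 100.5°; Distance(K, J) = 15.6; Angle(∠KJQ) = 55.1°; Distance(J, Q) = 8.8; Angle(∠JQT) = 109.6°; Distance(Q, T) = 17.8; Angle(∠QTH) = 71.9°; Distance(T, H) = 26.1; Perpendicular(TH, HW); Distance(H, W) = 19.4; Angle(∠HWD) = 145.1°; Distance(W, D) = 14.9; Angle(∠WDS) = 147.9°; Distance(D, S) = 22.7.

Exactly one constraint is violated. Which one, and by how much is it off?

Distance(D, S) = 22.7 — off by 7.40.

K = (0.00, 0.00) ✓; KJ at 100.5° ✓; |KJ| = 15.60 ✓; ∠KJQ = 55.10° ✓; |JQ| = 8.800 ✓; ∠JQT = 109.6° ✓; |QT| = 17.80 ✓; ∠QTH = 71.90° ✓; |TH| = 26.10 ✓; ∠(TH, HW) = 90.00° ✓; |HW| = 19.40 ✓; ∠HWD = 145.1° ✓; |WD| = 14.90 ✓; ∠WDS = 147.9° ✓; |DS| = 30.10 ✗.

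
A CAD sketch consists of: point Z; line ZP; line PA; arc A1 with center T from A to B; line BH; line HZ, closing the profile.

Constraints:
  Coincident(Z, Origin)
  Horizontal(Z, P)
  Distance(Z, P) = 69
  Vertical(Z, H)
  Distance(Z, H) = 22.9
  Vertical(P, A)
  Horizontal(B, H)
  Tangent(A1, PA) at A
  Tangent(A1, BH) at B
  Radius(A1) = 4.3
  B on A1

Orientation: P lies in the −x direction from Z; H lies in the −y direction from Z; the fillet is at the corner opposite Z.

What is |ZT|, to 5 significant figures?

67.321

Z is at the origin; Z and P share the same y with |ZP| = 69.0 and P on the −x side, so P = (-69.000, 0.0000). ZH is vertical with |ZH| = 22.9 and H on the −y side, so H = (0.0000, -22.900). The virtual corner opposite Z is at (-69.000, -22.900). The tangent condition forces TA to be normal to PA and tangency of A1 to BH means the radius TB is perpendicular to BH, with radius 4.3, so the center T sits 4.3 in from both sides at T = (-64.700, -18.600). Then |ZT| = |T − Z| = 67.321.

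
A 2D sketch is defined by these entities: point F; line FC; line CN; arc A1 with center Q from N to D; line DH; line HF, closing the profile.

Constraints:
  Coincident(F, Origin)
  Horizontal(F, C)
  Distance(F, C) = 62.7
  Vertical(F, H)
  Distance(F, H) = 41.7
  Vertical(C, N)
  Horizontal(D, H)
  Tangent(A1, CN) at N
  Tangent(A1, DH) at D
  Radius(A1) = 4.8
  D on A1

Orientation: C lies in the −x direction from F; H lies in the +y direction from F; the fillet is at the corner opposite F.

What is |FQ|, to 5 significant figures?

68.659

F is at the origin; F and C share the same y with |FC| = 62.7 and C on the −x side, so C = (-62.700, 0.0000). F and H share the same x with |FH| = 41.7 and H on the +y side, so H = (0.0000, 41.700). The virtual corner opposite F is at (-62.700, 41.700). Tangency of A1 to CN means the radius QN is perpendicular to CN and tangency of A1 to DH means the radius QD is perpendicular to DH, with radius 4.8, so the center Q sits 4.8 in from both sides at Q = (-57.900, 36.900). Then |FQ| = |Q − F| = 68.659.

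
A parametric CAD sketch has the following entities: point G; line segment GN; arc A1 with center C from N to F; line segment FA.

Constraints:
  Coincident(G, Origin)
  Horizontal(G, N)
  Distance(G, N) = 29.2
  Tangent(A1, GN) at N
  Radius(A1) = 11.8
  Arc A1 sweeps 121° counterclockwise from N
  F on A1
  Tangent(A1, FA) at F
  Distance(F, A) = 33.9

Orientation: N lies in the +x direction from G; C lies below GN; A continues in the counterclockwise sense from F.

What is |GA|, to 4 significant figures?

59.49

G is at the origin; G and N share the same y with |GN| = 29.2 and N on the +x side, so N = (29.20, 0.000). Since A1 is tangent to GN there, CN ⟂ GN, so C = N + (0, -11.8) = (29.20, -11.80). On A1, N sits at bearing 90° from C; a 121° counterclockwise sweep puts F at bearing 211°, so F = C + 11.8·(cos 211°, sin 211°) = (19.09, -17.88). The tangent condition forces CF to be normal to FA, so FA runs along (−sin 211°, cos 211°); with |FA| = 33.9, A = (36.55, -46.94). Then |GA| = |A − G| = 59.49.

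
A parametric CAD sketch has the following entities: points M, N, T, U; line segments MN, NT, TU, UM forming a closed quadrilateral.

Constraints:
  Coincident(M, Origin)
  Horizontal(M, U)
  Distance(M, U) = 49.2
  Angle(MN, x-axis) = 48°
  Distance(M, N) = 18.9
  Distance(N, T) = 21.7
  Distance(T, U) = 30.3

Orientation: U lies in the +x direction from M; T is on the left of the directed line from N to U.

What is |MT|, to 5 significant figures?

40.060

M is at the origin; MU is horizontal with |MU| = 49.2 and U in +x, so U = (49.2, 0). MN runs at 48.0° with |MN| = 18.9, so N = (12.647, 14.045). T is determined by |NT| = 21.7 and |TU| = 30.3 together: it lies at the intersection of circle(N, 21.7) and circle(U, 30.3). With |NU| = 39.159, the foot of the radical line on NU is 13.869 from N and the perpendicular offset is √(21.7² − 13.869²) = 16.689. Taking the left-of-NU solution: T = (31.579, 24.649).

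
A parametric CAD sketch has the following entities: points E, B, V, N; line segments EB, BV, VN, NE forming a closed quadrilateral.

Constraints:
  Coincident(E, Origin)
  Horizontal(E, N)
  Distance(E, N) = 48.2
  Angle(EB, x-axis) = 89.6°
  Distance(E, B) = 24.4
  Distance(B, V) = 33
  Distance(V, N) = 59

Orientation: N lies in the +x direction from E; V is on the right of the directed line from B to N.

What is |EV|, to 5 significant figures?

12.459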